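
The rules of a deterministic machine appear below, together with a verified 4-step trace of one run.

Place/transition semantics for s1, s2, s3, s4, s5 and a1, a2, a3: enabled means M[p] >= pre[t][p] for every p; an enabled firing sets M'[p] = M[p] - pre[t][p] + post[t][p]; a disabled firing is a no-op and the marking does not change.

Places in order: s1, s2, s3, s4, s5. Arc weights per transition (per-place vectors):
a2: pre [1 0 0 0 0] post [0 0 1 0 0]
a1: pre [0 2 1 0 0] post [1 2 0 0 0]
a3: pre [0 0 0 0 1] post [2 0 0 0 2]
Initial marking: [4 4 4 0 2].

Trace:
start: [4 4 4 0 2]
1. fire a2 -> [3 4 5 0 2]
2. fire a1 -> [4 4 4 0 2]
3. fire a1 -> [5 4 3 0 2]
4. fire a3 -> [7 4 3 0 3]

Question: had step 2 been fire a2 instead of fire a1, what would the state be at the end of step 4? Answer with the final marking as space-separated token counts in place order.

5 4 5 0 3

(re-executing from step 2 with the substitution; state before step 2: [3 4 5 0 2])
2. fire a2 -> [2 4 6 0 2]
3. fire a1 -> [3 4 5 0 2]
4. fire a3 -> [5 4 5 0 3]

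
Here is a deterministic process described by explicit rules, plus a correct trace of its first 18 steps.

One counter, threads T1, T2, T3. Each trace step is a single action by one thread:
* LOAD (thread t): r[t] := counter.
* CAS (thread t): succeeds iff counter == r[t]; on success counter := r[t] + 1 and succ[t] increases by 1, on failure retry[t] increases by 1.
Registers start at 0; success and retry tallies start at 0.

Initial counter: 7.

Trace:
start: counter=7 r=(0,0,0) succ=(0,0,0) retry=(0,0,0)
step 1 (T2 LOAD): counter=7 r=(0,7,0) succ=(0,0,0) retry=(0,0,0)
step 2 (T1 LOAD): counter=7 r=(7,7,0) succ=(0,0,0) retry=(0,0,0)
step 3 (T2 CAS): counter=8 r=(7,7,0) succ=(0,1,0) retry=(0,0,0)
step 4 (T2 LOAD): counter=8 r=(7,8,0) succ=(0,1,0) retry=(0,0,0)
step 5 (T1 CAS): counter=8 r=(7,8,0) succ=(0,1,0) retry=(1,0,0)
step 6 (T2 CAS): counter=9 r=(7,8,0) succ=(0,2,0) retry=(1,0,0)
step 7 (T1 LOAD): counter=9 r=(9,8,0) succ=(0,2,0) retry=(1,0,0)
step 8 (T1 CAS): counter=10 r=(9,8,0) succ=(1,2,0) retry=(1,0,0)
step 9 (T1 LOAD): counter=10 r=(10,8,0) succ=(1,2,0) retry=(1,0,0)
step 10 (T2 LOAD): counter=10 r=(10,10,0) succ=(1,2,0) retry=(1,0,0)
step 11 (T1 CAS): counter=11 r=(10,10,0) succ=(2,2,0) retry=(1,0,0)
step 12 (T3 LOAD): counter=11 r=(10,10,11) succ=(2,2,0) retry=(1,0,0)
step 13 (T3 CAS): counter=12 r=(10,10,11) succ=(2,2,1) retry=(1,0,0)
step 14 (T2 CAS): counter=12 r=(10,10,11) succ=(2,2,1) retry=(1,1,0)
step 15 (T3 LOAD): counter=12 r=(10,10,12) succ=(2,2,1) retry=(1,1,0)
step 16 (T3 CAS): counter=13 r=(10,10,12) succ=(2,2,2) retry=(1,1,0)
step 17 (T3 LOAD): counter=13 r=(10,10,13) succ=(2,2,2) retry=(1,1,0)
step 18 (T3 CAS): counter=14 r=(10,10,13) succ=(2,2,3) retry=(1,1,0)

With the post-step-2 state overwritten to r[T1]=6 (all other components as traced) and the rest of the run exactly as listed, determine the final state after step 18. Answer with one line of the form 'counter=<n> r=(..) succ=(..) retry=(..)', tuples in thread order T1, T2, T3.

counter=14 r=(10,10,13) succ=(2,2,3) retry=(1,1,0)

state after step 2 := counter=7 r=(6,7,0) succ=(0,0,0) retry=(0,0,0)
step 3 (T2 CAS): counter=8 r=(6,7,0) succ=(0,1,0) retry=(0,0,0)
step 4 (T2 LOAD): counter=8 r=(6,8,0) succ=(0,1,0) retry=(0,0,0)
step 5 (T1 CAS): counter=8 r=(6,8,0) succ=(0,1,0) retry=(1,0,0)
step 6 (T2 CAS): counter=9 r=(6,8,0) succ=(0,2,0) retry=(1,0,0)
step 7 (T1 LOAD): counter=9 r=(9,8,0) succ=(0,2,0) retry=(1,0,0)
step 8 (T1 CAS): counter=10 r=(9,8,0) succ=(1,2,0) retry=(1,0,0)
step 9 (T1 LOAD): counter=10 r=(10,8,0) succ=(1,2,0) retry=(1,0,0)
step 10 (T2 LOAD): counter=10 r=(10,10,0) succ=(1,2,0) retry=(1,0,0)
step 11 (T1 CAS): counter=11 r=(10,10,0) succ=(2,2,0) retry=(1,0,0)
step 12 (T3 LOAD): counter=11 r=(10,10,11) succ=(2,2,0) retry=(1,0,0)
step 13 (T3 CAS): counter=12 r=(10,10,11) succ=(2,2,1) retry=(1,0,0)
step 14 (T2 CAS): counter=12 r=(10,10,11) succ=(2,2,1) retry=(1,1,0)
step 15 (T3 LOAD): counter=12 r=(10,10,12) succ=(2,2,1) retry=(1,1,0)
step 16 (T3 CAS): counter=13 r=(10,10,12) succ=(2,2,2) retry=(1,1,0)
step 17 (T3 LOAD): counter=13 r=(10,10,13) succ=(2,2,2) retry=(1,1,0)
step 18 (T3 CAS): counter=14 r=(10,10,13) succ=(2,2,3) retry=(1,1,0)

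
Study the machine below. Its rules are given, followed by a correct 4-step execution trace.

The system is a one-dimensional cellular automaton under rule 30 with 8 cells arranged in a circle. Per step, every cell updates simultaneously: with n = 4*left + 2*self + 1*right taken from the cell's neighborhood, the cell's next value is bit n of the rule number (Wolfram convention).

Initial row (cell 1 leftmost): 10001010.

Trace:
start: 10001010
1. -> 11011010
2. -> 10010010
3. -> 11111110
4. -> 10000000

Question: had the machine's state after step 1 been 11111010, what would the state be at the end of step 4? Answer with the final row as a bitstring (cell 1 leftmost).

state after step 1 := 11111010
2. -> 10000010
3. -> 11000110
4. -> 10101100

10101100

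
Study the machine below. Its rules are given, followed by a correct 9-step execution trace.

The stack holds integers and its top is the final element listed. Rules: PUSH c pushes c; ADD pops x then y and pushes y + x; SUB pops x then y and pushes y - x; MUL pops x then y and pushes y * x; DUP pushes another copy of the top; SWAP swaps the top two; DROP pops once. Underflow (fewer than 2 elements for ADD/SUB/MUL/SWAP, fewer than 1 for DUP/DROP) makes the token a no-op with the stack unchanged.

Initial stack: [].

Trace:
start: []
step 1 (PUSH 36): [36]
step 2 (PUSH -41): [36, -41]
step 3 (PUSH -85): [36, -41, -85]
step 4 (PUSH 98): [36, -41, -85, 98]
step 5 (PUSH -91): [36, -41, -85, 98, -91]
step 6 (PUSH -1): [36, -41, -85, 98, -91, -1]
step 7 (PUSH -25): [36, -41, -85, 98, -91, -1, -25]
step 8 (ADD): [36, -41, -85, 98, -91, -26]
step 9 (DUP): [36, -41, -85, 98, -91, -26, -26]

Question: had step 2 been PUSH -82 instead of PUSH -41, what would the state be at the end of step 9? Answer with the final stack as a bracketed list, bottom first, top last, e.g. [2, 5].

[36, -82, -85, 98, -91, -26, -26]

(re-executing from step 2 with the substitution; state before step 2: [36])
step 2 (PUSH -82): [36, -82]
step 3 (PUSH -85): [36, -82, -85]
step 4 (PUSH 98): [36, -82, -85, 98]
step 5 (PUSH -91): [36, -82, -85, 98, -91]
step 6 (PUSH -1): [36, -82, -85, 98, -91, -1]
step 7 (PUSH -25): [36, -82, -85, 98, -91, -1, -25]
step 8 (ADD): [36, -82, -85, 98, -91, -26]
step 9 (DUP): [36, -82, -85, 98, -91, -26, -26]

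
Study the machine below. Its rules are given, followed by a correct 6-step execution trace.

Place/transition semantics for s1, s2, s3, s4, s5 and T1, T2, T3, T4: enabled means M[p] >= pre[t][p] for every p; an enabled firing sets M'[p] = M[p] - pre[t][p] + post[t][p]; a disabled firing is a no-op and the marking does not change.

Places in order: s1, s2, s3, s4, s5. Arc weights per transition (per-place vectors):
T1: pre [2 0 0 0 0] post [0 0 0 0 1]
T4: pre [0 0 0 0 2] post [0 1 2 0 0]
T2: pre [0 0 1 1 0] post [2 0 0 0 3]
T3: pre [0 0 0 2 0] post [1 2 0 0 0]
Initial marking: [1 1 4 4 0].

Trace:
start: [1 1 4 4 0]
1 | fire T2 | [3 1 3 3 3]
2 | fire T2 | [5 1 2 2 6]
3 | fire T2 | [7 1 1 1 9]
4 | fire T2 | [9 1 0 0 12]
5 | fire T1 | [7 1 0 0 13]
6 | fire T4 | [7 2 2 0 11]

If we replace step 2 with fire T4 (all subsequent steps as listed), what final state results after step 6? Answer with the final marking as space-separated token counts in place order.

5 3 5 1 6

(re-executing from step 2 with the substitution; state before step 2: [3 1 3 3 3])
2 | fire T4 | [3 2 5 3 1]
3 | fire T2 | [5 2 4 2 4]
4 | fire T2 | [7 2 3 1 7]
5 | fire T1 | [5 2 3 1 8]
6 | fire T4 | [5 3 5 1 6]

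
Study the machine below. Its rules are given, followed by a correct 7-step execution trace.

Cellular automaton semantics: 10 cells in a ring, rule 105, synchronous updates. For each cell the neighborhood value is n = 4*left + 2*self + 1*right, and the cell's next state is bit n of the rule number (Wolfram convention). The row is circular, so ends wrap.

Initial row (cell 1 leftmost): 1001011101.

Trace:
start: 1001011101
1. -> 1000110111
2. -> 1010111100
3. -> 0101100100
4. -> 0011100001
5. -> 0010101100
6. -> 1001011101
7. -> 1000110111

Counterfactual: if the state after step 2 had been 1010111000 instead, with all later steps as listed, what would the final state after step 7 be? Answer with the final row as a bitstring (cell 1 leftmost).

state after step 2 := 1010111000
3. -> 0101101010
4. -> 0011110100
5. -> 1010011001
6. -> 1100011001
7. -> 0101011001

0101011001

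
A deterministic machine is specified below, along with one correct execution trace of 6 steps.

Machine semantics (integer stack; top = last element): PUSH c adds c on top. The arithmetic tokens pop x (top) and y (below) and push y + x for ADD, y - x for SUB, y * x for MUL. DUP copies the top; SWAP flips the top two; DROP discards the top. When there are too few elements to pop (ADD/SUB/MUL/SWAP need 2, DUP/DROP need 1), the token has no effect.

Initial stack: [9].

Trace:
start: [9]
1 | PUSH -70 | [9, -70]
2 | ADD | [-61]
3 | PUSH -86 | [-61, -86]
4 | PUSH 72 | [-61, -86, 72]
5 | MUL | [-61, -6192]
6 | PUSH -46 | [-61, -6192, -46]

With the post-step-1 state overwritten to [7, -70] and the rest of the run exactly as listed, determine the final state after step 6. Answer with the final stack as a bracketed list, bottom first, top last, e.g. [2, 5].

state after step 1 := [7, -70]
2 | ADD | [-63]
3 | PUSH -86 | [-63, -86]
4 | PUSH 72 | [-63, -86, 72]
5 | MUL | [-63, -6192]
6 | PUSH -46 | [-63, -6192, -46]

[-63, -6192, -46]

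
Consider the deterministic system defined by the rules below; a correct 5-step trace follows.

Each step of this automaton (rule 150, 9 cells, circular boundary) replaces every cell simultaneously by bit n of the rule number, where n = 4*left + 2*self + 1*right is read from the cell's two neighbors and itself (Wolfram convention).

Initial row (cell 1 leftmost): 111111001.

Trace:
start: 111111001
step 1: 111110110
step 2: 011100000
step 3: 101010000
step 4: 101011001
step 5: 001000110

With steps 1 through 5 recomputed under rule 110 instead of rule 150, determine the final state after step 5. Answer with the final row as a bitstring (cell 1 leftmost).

(re-executing steps 1..5 under rule 110; state before step 1: 111111001)
step 1: 000001011
step 2: 000011111
step 3: 000110001
step 4: 001110011
step 5: 011010111

011010111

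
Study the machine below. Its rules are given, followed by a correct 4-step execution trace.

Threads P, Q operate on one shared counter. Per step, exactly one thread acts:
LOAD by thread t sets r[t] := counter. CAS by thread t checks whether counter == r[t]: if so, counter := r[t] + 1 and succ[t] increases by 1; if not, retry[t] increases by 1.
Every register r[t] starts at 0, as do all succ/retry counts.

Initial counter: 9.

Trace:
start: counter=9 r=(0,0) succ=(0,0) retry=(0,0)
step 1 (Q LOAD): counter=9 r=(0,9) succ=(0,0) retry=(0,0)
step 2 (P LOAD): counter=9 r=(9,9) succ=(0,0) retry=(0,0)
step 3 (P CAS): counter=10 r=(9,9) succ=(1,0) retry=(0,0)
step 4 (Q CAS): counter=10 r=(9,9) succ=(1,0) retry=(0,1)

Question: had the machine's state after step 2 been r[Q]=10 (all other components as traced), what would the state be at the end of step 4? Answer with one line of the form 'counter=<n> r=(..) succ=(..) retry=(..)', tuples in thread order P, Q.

counter=11 r=(9,10) succ=(1,1) retry=(0,0)

state after step 2 := counter=9 r=(9,10) succ=(0,0) retry=(0,0)
step 3 (P CAS): counter=10 r=(9,10) succ=(1,0) retry=(0,0)
step 4 (Q CAS): counter=11 r=(9,10) succ=(1,1) retry=(0,0)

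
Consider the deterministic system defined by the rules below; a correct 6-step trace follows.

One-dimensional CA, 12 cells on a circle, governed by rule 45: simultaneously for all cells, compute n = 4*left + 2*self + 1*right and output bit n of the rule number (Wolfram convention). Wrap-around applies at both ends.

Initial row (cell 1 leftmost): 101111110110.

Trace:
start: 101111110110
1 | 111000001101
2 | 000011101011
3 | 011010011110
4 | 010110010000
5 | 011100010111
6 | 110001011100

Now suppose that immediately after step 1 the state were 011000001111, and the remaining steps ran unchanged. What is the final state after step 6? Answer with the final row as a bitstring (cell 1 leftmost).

010000010001

state after step 1 := 011000001111
2 | 110011101000
3 | 100010011010
4 | 101010010111
5 | 011110011100
6 | 010000010001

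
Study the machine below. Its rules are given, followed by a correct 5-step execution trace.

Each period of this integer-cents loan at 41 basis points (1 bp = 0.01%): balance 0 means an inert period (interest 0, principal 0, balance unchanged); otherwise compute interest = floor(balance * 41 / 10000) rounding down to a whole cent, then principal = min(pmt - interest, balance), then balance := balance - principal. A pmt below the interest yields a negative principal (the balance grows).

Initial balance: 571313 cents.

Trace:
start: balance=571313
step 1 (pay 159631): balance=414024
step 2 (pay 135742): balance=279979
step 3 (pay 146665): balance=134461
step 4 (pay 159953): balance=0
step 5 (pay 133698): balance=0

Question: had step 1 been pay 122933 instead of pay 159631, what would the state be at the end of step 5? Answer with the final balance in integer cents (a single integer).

(re-executing from step 1 with the substitution; state before step 1: balance=571313)
step 1 (pay 122933): balance=450722
step 2 (pay 135742): balance=316827
step 3 (pay 146665): balance=171460
step 4 (pay 159953): balance=12209
step 5 (pay 133698): balance=0

0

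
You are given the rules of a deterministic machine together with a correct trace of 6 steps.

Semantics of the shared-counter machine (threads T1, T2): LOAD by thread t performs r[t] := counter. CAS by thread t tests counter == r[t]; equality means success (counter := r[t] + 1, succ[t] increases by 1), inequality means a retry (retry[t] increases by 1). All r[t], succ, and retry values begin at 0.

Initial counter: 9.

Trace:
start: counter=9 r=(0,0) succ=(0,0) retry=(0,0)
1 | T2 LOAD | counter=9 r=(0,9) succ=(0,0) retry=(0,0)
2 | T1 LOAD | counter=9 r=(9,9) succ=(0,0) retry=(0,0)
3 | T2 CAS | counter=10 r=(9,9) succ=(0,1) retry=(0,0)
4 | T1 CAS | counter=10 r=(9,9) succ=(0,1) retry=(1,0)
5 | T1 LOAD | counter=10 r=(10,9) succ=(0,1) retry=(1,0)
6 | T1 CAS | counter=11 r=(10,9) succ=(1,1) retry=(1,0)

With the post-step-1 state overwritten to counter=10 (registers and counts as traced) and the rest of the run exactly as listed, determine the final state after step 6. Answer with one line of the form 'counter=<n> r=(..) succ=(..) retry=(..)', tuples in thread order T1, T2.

counter=12 r=(11,9) succ=(2,0) retry=(0,1)

state after step 1 := counter=10 r=(0,9) succ=(0,0) retry=(0,0)
2 | T1 LOAD | counter=10 r=(10,9) succ=(0,0) retry=(0,0)
3 | T2 CAS | counter=10 r=(10,9) succ=(0,0) retry=(0,1)
4 | T1 CAS | counter=11 r=(10,9) succ=(1,0) retry=(0,1)
5 | T1 LOAD | counter=11 r=(11,9) succ=(1,0) retry=(0,1)
6 | T1 CAS | counter=12 r=(11,9) succ=(2,0) retry=(0,1)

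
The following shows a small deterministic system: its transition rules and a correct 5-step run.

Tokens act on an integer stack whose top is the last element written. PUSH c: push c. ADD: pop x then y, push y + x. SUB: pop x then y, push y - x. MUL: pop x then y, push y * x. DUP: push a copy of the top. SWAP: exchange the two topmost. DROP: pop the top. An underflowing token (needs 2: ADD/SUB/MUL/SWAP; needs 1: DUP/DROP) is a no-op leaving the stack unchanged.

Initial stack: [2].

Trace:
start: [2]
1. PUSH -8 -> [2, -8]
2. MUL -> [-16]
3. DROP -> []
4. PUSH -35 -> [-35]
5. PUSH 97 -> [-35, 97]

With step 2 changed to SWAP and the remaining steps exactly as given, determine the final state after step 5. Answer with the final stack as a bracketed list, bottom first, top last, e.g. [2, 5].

(re-executing from step 2 with the substitution; state before step 2: [2, -8])
2. SWAP -> [-8, 2]
3. DROP -> [-8]
4. PUSH -35 -> [-8, -35]
5. PUSH 97 -> [-8, -35, 97]

[-8, -35, 97]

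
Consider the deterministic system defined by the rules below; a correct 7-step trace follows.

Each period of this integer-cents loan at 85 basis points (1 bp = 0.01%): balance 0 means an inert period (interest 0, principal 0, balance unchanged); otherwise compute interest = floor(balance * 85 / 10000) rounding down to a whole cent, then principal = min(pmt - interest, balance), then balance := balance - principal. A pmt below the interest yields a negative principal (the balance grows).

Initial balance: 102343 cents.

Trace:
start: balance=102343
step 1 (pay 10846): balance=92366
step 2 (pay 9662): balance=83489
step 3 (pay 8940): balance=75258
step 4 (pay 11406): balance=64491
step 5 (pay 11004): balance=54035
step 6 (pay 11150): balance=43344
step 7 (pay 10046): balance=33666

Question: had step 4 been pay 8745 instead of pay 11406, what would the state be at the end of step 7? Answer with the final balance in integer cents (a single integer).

36395

(re-executing from step 4 with the substitution; state before step 4: balance=75258)
step 4 (pay 8745): balance=67152
step 5 (pay 11004): balance=56718
step 6 (pay 11150): balance=46050
step 7 (pay 10046): balance=36395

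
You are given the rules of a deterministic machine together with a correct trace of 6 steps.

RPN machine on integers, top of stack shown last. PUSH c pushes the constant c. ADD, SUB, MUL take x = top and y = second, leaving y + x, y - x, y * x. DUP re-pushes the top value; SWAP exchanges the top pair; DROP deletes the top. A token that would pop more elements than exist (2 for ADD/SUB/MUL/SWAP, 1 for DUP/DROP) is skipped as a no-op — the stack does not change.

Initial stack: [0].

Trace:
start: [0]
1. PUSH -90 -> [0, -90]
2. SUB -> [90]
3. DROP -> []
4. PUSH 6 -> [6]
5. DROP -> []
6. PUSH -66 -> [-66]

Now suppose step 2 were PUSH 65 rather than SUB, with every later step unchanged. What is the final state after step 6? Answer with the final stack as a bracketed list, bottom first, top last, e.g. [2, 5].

(re-executing from step 2 with the substitution; state before step 2: [0, -90])
2. PUSH 65 -> [0, -90, 65]
3. DROP -> [0, -90]
4. PUSH 6 -> [0, -90, 6]
5. DROP -> [0, -90]
6. PUSH -66 -> [0, -90, -66]

[0, -90, -66]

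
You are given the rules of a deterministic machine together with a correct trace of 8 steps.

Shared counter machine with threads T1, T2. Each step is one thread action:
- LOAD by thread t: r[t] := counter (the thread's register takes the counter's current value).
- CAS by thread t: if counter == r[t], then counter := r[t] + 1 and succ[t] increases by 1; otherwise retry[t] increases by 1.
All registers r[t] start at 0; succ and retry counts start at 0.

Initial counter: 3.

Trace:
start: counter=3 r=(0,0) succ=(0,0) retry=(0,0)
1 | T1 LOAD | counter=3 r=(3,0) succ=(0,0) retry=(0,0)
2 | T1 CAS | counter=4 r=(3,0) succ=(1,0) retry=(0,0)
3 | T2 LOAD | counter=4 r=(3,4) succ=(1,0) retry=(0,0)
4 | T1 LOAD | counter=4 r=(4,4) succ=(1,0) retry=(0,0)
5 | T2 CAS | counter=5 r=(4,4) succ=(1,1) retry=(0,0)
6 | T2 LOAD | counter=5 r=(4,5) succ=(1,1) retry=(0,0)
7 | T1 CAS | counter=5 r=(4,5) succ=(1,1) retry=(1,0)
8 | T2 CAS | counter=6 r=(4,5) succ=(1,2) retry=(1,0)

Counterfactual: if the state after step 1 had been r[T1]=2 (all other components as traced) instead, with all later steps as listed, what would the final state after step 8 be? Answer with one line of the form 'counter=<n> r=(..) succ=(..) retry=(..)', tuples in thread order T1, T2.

state after step 1 := counter=3 r=(2,0) succ=(0,0) retry=(0,0)
2 | T1 CAS | counter=3 r=(2,0) succ=(0,0) retry=(1,0)
3 | T2 LOAD | counter=3 r=(2,3) succ=(0,0) retry=(1,0)
4 | T1 LOAD | counter=3 r=(3,3) succ=(0,0) retry=(1,0)
5 | T2 CAS | counter=4 r=(3,3) succ=(0,1) retry=(1,0)
6 | T2 LOAD | counter=4 r=(3,4) succ=(0,1) retry=(1,0)
7 | T1 CAS | counter=4 r=(3,4) succ=(0,1) retry=(2,0)
8 | T2 CAS | counter=5 r=(3,4) succ=(0,2) retry=(2,0)

counter=5 r=(3,4) succ=(0,2) retry=(2,0)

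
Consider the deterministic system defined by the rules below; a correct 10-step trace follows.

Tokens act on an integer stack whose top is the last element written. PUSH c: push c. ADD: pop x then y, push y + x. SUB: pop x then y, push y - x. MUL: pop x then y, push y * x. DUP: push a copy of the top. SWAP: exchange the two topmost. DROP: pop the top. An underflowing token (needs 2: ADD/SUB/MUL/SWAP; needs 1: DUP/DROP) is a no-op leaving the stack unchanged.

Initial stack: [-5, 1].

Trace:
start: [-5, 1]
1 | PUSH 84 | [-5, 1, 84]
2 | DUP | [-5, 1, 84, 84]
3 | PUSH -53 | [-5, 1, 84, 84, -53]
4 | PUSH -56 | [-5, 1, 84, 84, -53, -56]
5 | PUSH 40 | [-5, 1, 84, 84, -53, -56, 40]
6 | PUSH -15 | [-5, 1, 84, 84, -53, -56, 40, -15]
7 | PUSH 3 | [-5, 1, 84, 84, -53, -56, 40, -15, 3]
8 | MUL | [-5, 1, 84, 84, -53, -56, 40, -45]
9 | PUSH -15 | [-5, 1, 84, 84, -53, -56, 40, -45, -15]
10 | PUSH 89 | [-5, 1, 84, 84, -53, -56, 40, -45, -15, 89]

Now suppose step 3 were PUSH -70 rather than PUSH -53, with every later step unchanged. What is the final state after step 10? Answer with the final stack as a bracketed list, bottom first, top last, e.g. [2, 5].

(re-executing from step 3 with the substitution; state before step 3: [-5, 1, 84, 84])
3 | PUSH -70 | [-5, 1, 84, 84, -70]
4 | PUSH -56 | [-5, 1, 84, 84, -70, -56]
5 | PUSH 40 | [-5, 1, 84, 84, -70, -56, 40]
6 | PUSH -15 | [-5, 1, 84, 84, -70, -56, 40, -15]
7 | PUSH 3 | [-5, 1, 84, 84, -70, -56, 40, -15, 3]
8 | MUL | [-5, 1, 84, 84, -70, -56, 40, -45]
9 | PUSH -15 | [-5, 1, 84, 84, -70, -56, 40, -45, -15]
10 | PUSH 89 | [-5, 1, 84, 84, -70, -56, 40, -45, -15, 89]

[-5, 1, 84, 84, -70, -56, 40, -45, -15, 89]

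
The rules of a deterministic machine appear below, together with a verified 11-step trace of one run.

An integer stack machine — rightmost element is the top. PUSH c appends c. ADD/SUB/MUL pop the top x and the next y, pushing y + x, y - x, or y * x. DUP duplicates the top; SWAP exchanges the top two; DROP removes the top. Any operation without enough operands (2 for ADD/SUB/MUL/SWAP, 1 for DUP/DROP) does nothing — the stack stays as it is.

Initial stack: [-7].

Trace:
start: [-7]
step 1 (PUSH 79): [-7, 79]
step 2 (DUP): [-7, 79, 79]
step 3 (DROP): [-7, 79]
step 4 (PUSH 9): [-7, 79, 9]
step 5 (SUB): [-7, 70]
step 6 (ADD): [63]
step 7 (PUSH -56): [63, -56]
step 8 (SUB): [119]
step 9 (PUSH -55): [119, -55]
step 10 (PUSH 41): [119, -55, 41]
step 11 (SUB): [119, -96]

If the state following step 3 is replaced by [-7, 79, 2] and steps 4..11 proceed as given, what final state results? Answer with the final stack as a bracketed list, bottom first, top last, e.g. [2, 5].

[-7, 128, -96]

state after step 3 := [-7, 79, 2]
step 4 (PUSH 9): [-7, 79, 2, 9]
step 5 (SUB): [-7, 79, -7]
step 6 (ADD): [-7, 72]
step 7 (PUSH -56): [-7, 72, -56]
step 8 (SUB): [-7, 128]
step 9 (PUSH -55): [-7, 128, -55]
step 10 (PUSH 41): [-7, 128, -55, 41]
step 11 (SUB): [-7, 128, -96]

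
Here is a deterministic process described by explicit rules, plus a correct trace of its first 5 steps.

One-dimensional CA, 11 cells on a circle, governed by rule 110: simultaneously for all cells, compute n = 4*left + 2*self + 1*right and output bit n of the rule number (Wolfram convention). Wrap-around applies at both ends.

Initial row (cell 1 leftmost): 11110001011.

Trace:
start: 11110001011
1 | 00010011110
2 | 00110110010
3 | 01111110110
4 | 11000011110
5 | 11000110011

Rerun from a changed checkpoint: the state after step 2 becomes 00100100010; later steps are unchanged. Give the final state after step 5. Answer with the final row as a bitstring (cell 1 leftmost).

10000111011

state after step 2 := 00100100010
3 | 01101100110
4 | 11111101110
5 | 10000111011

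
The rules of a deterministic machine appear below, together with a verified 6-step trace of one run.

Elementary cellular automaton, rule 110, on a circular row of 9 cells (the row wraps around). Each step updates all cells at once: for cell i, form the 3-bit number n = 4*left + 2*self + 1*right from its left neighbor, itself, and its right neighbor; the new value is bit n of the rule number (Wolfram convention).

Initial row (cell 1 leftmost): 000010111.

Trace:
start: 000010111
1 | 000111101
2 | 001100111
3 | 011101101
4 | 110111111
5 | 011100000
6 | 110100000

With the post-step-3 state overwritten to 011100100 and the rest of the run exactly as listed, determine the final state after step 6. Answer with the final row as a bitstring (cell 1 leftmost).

state after step 3 := 011100100
4 | 110101100
5 | 111111101
6 | 000000111

000000111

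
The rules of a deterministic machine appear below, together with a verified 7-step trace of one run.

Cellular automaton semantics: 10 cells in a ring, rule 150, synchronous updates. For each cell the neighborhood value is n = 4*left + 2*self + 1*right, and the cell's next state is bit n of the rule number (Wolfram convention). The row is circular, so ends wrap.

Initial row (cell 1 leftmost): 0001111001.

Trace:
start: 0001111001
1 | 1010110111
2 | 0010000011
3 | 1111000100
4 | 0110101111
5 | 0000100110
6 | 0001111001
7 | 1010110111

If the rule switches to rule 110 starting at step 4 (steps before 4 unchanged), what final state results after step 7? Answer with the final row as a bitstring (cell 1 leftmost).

1000010001

(re-executing steps 4..7 under rule 110; state before step 4: 1111000100)
4 | 1001001101
5 | 1011011111
6 | 1111110000
7 | 1000010001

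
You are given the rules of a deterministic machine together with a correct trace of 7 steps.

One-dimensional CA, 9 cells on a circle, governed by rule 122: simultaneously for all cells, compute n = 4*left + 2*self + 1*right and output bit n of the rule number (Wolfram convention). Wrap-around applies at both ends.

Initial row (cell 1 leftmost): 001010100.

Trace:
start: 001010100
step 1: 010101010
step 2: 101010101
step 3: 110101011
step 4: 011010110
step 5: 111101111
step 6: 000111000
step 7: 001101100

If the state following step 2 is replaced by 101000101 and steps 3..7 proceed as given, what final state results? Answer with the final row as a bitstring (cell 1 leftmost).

state after step 2 := 101000101
step 3: 110101011
step 4: 011010110
step 5: 111101111
step 6: 000111000
step 7: 001101100

001101100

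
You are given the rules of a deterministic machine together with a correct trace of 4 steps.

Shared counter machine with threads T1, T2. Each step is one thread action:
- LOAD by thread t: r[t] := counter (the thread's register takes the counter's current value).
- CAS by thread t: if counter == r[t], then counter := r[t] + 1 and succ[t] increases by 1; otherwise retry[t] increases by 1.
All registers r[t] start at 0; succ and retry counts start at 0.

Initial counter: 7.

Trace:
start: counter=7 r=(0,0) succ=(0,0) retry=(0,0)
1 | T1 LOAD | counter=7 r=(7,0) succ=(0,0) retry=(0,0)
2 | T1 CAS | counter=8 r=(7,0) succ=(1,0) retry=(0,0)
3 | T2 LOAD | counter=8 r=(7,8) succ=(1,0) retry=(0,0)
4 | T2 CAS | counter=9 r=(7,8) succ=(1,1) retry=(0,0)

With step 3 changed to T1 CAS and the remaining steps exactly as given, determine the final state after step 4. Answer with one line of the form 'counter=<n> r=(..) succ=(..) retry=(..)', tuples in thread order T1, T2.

counter=8 r=(7,0) succ=(1,0) retry=(1,1)

(re-executing from step 3 with the substitution; state before step 3: counter=8 r=(7,0) succ=(1,0) retry=(0,0))
3 | T1 CAS | counter=8 r=(7,0) succ=(1,0) retry=(1,0)
4 | T2 CAS | counter=8 r=(7,0) succ=(1,0) retry=(1,1)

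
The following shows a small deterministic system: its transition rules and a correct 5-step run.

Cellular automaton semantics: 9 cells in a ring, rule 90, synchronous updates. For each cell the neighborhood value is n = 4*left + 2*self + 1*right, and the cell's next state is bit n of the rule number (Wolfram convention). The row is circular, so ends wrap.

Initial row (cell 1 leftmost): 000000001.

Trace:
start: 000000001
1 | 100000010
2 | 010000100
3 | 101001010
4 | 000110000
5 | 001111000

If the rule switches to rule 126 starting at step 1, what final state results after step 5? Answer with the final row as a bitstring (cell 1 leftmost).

011001100

(re-executing steps 1..5 under rule 126; state before step 1: 000000001)
1 | 100000011
2 | 110000110
3 | 111001111
4 | 001111000
5 | 011001100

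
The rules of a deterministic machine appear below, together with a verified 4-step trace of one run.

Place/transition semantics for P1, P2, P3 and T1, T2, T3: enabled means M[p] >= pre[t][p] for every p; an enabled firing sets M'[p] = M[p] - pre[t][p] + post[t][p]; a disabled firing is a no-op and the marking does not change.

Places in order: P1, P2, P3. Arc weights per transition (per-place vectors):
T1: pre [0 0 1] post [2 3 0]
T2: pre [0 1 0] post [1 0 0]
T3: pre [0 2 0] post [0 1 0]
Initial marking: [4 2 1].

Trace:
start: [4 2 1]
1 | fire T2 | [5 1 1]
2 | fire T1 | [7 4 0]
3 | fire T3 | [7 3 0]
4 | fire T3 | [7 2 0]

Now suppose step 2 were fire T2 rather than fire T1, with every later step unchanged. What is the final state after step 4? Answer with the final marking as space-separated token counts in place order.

(re-executing from step 2 with the substitution; state before step 2: [5 1 1])
2 | fire T2 | [6 0 1]
3 | fire T3 | [6 0 1]
4 | fire T3 | [6 0 1]

6 0 1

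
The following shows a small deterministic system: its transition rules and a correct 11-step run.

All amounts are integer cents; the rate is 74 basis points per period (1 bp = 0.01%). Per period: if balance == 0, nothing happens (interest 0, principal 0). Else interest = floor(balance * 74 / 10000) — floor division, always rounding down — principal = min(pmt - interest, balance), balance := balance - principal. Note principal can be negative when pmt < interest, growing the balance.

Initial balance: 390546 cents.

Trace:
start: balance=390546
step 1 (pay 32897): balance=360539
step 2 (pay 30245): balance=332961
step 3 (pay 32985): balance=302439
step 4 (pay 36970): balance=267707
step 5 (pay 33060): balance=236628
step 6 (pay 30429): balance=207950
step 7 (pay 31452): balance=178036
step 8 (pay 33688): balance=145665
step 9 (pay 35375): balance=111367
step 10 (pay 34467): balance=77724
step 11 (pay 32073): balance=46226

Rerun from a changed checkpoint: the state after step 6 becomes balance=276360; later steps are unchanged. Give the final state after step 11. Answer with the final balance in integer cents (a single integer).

117205

state after step 6 := balance=276360
step 7 (pay 31452): balance=246953
step 8 (pay 33688): balance=215092
step 9 (pay 35375): balance=181308
step 10 (pay 34467): balance=148182
step 11 (pay 32073): balance=117205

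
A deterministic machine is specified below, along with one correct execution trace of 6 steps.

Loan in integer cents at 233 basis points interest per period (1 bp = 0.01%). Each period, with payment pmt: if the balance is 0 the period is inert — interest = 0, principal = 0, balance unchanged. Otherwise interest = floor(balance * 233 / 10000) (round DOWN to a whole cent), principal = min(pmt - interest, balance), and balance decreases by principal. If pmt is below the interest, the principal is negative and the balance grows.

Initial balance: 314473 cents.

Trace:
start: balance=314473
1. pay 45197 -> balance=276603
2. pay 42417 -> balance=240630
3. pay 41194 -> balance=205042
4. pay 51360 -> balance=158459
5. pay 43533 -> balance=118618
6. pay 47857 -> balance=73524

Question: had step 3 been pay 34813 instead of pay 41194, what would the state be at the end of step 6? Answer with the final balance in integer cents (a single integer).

80362

(re-executing from step 3 with the substitution; state before step 3: balance=240630)
3. pay 34813 -> balance=211423
4. pay 51360 -> balance=164989
5. pay 43533 -> balance=125300
6. pay 47857 -> balance=80362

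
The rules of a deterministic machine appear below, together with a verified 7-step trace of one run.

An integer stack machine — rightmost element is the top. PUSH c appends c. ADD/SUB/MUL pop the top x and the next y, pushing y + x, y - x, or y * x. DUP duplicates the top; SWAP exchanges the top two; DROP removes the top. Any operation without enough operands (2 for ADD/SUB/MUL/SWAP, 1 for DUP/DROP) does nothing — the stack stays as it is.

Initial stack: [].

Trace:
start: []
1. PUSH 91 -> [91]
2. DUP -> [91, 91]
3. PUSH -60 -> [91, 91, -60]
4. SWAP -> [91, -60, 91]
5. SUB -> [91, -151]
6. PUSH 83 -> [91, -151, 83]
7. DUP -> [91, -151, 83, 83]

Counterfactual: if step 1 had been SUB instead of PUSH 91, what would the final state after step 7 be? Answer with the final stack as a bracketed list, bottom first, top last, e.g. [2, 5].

[-60, 83, 83]

(re-executing from step 1 with the substitution; state before step 1: [])
1. SUB -> []
2. DUP -> []
3. PUSH -60 -> [-60]
4. SWAP -> [-60]
5. SUB -> [-60]
6. PUSH 83 -> [-60, 83]
7. DUP -> [-60, 83, 83]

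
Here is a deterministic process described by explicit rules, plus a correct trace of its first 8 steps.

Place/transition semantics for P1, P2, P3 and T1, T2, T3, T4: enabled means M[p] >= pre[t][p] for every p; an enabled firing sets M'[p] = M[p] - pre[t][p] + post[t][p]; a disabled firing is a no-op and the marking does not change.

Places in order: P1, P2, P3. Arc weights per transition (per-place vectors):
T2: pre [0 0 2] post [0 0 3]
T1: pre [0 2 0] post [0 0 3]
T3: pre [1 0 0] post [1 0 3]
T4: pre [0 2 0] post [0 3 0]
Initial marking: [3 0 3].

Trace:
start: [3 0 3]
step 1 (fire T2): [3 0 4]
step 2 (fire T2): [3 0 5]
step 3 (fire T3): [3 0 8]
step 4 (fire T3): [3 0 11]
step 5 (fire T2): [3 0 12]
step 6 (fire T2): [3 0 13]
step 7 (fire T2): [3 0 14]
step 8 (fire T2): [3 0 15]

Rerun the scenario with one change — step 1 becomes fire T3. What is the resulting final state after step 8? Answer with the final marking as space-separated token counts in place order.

(re-executing from step 1 with the substitution; state before step 1: [3 0 3])
step 1 (fire T3): [3 0 6]
step 2 (fire T2): [3 0 7]
step 3 (fire T3): [3 0 10]
step 4 (fire T3): [3 0 13]
step 5 (fire T2): [3 0 14]
step 6 (fire T2): [3 0 15]
step 7 (fire T2): [3 0 16]
step 8 (fire T2): [3 0 17]

3 0 17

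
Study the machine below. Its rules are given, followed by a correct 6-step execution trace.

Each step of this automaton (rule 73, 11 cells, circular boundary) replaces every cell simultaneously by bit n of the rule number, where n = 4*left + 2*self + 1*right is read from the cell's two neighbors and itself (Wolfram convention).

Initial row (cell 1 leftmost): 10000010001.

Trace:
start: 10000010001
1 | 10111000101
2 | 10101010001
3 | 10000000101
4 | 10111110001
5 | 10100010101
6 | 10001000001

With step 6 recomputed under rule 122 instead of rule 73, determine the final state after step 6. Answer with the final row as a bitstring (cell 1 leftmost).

11010101011

(re-executing step 6 under rule 122; state before step 6: 10100010101)
6 | 11010101011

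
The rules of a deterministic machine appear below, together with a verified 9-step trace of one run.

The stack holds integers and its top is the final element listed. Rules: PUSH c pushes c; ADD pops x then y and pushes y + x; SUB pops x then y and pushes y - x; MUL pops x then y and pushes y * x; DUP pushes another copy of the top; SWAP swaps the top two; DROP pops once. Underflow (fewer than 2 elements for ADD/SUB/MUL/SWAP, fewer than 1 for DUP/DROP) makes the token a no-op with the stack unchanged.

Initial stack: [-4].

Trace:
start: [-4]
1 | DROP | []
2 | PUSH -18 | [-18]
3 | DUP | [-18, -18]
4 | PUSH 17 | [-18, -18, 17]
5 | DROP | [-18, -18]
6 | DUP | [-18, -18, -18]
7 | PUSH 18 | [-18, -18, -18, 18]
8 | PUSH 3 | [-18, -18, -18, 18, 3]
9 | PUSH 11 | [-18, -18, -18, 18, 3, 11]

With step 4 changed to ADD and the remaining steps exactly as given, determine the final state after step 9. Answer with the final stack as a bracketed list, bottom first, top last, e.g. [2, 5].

[18, 3, 11]

(re-executing from step 4 with the substitution; state before step 4: [-18, -18])
4 | ADD | [-36]
5 | DROP | []
6 | DUP | []
7 | PUSH 18 | [18]
8 | PUSH 3 | [18, 3]
9 | PUSH 11 | [18, 3, 11]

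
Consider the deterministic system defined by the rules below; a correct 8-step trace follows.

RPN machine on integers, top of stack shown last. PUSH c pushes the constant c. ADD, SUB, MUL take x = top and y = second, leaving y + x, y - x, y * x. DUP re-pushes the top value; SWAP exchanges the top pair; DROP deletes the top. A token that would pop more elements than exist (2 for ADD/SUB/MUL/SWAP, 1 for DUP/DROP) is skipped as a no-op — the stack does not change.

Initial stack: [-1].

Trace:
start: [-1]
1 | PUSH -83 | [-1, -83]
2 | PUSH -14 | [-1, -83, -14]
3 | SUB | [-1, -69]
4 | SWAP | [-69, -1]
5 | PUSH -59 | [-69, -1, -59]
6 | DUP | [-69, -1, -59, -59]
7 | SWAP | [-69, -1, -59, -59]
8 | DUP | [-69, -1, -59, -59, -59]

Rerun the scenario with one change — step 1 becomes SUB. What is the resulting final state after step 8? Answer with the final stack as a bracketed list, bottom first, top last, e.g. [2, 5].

[13, -59, -59, -59]

(re-executing from step 1 with the substitution; state before step 1: [-1])
1 | SUB | [-1]
2 | PUSH -14 | [-1, -14]
3 | SUB | [13]
4 | SWAP | [13]
5 | PUSH -59 | [13, -59]
6 | DUP | [13, -59, -59]
7 | SWAP | [13, -59, -59]
8 | DUP | [13, -59, -59, -59]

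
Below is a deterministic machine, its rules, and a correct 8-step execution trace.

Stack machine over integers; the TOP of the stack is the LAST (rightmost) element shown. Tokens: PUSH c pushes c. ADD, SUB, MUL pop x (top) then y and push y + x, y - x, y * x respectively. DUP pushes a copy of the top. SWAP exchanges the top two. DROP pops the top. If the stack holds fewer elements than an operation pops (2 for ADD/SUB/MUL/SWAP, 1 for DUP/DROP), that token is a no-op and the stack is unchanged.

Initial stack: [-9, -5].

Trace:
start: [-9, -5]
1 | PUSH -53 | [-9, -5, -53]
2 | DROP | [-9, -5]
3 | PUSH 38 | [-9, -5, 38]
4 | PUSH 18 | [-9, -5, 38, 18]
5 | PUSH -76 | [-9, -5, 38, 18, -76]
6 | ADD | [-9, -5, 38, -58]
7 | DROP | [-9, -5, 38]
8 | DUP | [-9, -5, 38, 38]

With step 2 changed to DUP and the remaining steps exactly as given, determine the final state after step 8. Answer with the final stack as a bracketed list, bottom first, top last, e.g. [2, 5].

(re-executing from step 2 with the substitution; state before step 2: [-9, -5, -53])
2 | DUP | [-9, -5, -53, -53]
3 | PUSH 38 | [-9, -5, -53, -53, 38]
4 | PUSH 18 | [-9, -5, -53, -53, 38, 18]
5 | PUSH -76 | [-9, -5, -53, -53, 38, 18, -76]
6 | ADD | [-9, -5, -53, -53, 38, -58]
7 | DROP | [-9, -5, -53, -53, 38]
8 | DUP | [-9, -5, -53, -53, 38, 38]

[-9, -5, -53, -53, 38, 38]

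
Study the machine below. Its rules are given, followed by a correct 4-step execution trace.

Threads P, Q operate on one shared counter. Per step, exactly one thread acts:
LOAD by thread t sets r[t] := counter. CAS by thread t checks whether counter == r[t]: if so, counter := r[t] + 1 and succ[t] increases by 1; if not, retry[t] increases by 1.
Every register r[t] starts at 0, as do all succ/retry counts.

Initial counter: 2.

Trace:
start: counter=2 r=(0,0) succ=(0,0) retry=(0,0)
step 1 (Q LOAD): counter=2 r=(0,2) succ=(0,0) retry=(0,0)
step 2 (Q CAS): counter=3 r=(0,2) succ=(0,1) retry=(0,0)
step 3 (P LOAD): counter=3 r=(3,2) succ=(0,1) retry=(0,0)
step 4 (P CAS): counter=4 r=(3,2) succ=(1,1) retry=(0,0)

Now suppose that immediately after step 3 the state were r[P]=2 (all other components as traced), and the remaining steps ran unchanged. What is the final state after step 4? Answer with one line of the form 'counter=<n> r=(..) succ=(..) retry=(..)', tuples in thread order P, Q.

state after step 3 := counter=3 r=(2,2) succ=(0,1) retry=(0,0)
step 4 (P CAS): counter=3 r=(2,2) succ=(0,1) retry=(1,0)

counter=3 r=(2,2) succ=(0,1) retry=(1,0)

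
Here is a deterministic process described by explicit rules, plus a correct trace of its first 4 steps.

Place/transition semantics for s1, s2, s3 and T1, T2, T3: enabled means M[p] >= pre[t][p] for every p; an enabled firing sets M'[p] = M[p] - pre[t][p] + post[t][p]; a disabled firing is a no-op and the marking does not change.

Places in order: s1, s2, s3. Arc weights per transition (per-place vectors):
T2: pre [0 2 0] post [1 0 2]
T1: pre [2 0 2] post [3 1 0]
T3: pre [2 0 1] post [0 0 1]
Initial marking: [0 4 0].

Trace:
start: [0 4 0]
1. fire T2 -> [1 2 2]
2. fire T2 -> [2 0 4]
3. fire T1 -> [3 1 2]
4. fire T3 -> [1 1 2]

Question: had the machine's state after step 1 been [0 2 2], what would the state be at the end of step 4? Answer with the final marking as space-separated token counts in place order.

state after step 1 := [0 2 2]
2. fire T2 -> [1 0 4]
3. fire T1 -> [1 0 4]
4. fire T3 -> [1 0 4]

1 0 4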